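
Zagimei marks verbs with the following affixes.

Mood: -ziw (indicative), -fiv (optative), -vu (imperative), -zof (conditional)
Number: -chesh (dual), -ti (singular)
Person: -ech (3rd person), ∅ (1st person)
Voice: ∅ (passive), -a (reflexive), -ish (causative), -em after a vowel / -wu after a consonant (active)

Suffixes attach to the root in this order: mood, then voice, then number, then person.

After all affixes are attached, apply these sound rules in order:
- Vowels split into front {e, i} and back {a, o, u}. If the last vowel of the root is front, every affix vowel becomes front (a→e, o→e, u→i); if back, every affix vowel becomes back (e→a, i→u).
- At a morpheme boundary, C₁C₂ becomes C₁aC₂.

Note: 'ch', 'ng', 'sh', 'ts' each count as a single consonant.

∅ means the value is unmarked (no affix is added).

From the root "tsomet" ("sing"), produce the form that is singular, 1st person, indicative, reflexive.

tsometaziweti

Attach mood indicative -ziw → tsometziw.
Attach voice reflexive -a → tsometziwa.
Attach number singular -ti → tsometziwati.
person = 1st person: zero marking, form stays tsometziwati.
Apply vowel harmony: tsometziwati → tsometziweti.
Apply epenthesis: tsometziweti → tsometaziweti.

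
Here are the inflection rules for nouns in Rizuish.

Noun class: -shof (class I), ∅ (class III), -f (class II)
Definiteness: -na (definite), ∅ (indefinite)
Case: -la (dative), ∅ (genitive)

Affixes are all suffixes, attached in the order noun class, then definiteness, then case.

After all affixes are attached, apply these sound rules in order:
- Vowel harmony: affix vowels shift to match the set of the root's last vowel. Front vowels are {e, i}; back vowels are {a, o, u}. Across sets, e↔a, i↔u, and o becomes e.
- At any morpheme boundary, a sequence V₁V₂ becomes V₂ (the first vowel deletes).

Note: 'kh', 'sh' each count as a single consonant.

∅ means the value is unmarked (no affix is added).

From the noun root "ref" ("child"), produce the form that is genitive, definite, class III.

noun class = class III: zero marking, form stays ref.
Attach definiteness definite -na → refna.
case = genitive: zero marking, form stays refna.
Apply vowel harmony: refna → refne.
Vowel deletion: no change.

refne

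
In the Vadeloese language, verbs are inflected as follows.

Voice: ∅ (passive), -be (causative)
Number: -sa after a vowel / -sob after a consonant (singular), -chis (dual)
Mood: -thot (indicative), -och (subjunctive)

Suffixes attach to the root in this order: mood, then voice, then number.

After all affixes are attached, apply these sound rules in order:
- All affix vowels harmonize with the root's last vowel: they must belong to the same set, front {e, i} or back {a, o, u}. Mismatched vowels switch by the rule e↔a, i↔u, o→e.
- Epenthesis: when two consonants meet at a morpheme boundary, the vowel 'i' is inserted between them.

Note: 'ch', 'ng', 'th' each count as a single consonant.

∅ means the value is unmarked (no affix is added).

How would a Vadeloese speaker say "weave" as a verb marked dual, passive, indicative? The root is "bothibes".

Attach mood indicative -thot → bothibesthot.
voice = passive: zero marking, form stays bothibesthot.
Attach number dual -chis → bothibesthotchis.
Apply vowel harmony: bothibesthotchis → bothibesthetchis.
Apply epenthesis: bothibesthetchis → bothibesithetichis.

bothibesithetichis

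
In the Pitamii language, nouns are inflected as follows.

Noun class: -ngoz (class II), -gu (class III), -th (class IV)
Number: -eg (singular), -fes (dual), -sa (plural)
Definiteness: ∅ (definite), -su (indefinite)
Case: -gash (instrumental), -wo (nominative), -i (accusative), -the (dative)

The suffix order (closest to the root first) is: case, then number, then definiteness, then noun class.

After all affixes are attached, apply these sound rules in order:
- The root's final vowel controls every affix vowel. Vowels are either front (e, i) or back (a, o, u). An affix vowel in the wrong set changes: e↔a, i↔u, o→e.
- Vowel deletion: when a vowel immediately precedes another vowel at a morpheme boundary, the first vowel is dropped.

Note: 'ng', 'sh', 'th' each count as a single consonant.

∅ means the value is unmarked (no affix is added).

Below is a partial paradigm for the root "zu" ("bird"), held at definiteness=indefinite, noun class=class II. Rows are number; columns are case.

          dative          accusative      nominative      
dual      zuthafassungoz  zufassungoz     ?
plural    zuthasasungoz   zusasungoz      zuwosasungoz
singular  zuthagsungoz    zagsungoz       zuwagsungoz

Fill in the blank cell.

Attach case nominative -wo → zuwo.
Attach number dual -fes → zuwofes.
Attach definiteness indefinite -su → zuwofessu.
Attach noun class class II -ngoz → zuwofessungoz.
Apply vowel harmony: zuwofessungoz → zuwofassungoz.
Vowel deletion: no change.

zuwofassungoz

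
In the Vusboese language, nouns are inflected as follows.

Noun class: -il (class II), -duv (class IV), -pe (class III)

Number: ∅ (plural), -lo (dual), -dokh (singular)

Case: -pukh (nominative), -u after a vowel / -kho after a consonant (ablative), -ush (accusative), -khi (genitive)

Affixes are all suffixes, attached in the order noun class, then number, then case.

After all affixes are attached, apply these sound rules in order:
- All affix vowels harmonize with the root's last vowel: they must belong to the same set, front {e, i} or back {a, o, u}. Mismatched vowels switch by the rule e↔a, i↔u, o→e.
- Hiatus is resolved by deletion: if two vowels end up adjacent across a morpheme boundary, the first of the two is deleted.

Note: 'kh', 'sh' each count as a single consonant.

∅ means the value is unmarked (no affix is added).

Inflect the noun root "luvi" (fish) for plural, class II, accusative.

Attach noun class class II -il → luviil.
number = plural: zero marking, form stays luviil.
Attach case accusative -ush → luviilush.
Apply vowel harmony: luviilush → luviilish.
Apply vowel deletion: luviilish → luvilish.

luvilish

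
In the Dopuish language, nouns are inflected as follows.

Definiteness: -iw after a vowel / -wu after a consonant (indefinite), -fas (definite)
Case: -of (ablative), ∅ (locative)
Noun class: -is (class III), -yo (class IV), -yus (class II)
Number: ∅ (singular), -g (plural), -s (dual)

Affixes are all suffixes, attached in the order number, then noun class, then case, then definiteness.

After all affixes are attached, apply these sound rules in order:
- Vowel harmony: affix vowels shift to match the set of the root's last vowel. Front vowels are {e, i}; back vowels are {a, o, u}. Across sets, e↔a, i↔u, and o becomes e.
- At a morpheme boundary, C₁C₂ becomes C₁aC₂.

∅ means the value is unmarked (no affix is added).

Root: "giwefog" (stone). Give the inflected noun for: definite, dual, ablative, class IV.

giwefogasayoofafas

Attach number dual -s → giwefogs.
Attach noun class class IV -yo → giwefogsyo.
Attach case ablative -of → giwefogsyoof.
Attach definiteness definite -fas → giwefogsyooffas.
Vowel harmony: no change.
Apply epenthesis: giwefogsyooffas → giwefogasayoofafas.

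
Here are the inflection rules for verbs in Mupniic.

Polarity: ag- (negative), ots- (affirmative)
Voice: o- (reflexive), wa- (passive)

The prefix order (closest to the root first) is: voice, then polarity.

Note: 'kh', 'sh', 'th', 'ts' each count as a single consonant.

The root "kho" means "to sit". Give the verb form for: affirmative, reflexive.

otsokho

Attach voice reflexive o- → okho.
Attach polarity affirmative ots- → otsokho.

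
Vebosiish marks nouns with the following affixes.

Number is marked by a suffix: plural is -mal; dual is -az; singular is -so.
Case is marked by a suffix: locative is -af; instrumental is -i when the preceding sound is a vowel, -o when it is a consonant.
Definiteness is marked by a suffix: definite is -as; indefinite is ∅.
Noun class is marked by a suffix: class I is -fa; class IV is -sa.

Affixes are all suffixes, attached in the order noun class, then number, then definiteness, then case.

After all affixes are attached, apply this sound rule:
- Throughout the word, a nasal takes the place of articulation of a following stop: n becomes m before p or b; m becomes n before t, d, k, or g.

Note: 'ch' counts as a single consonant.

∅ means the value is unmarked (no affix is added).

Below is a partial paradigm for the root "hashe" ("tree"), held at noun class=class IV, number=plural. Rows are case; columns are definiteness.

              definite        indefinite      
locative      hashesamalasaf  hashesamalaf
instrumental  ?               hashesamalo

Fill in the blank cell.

Attach noun class class IV -sa → hashesa.
Attach number plural -mal → hashesamal.
Attach definiteness definite -as → hashesamalas.
Attach case instrumental -o (after consonant 's') → hashesamalaso.
Nasal assimilation: no change.

hashesamalaso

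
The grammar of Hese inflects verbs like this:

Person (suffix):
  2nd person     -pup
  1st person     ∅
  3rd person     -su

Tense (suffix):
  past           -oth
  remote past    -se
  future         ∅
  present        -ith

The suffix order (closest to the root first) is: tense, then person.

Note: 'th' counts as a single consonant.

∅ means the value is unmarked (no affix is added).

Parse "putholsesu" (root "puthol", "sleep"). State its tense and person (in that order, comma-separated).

remote past, 3rd person

Segment: puthol-se-su.
tense: -se → remote past.
person: -su → 3rd person.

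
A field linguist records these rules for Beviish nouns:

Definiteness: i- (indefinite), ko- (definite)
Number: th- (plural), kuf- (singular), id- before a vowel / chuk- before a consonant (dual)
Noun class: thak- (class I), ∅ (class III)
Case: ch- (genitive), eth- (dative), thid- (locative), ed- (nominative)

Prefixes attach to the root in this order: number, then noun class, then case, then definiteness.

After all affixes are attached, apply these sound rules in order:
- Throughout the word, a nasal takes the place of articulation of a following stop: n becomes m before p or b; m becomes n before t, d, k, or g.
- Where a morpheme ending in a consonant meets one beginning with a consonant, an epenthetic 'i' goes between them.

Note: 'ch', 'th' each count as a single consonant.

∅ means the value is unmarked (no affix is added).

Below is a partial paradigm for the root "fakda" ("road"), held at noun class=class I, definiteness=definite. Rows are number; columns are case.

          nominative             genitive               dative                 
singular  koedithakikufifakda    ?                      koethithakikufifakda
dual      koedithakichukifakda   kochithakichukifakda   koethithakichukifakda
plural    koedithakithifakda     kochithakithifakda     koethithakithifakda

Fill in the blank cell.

Attach number singular kuf- → kuffakda.
Attach noun class class I thak- → thakkuffakda.
Attach case genitive ch- → chthakkuffakda.
Attach definiteness definite ko- → kochthakkuffakda.
Nasal assimilation: no change.
Apply epenthesis: kochthakkuffakda → kochithakikufifakda.

kochithakikufifakda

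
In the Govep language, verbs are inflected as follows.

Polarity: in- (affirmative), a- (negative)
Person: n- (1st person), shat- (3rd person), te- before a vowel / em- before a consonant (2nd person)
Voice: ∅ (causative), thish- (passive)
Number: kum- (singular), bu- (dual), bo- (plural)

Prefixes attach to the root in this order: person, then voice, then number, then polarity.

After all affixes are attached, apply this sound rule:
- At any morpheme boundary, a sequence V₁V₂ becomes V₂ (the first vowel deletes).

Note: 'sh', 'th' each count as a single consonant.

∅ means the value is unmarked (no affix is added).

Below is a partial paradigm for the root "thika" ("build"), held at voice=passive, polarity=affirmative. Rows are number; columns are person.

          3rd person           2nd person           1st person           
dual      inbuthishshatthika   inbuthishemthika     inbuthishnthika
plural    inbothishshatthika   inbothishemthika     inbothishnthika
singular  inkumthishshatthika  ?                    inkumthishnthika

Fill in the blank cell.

Attach person 2nd person em- (before consonant 'th') → emthika.
Attach voice passive thish- → thishemthika.
Attach number singular kum- → kumthishemthika.
Attach polarity affirmative in- → inkumthishemthika.
Vowel deletion: no change.

inkumthishemthika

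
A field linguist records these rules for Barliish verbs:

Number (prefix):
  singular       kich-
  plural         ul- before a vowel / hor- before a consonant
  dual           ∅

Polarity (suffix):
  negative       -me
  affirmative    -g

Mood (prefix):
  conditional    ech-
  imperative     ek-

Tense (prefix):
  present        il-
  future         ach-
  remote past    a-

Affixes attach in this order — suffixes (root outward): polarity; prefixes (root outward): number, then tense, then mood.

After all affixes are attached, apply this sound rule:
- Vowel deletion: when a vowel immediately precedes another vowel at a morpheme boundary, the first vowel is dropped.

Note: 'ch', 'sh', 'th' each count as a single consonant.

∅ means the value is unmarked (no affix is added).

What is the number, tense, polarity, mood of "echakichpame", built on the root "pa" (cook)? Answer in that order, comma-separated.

Segment: ech-a-kich-pa-me.
number: kich- → singular.
tense: a- → remote past.
polarity: -me → negative.
mood: ech- → conditional.

singular, remote past, negative, conditional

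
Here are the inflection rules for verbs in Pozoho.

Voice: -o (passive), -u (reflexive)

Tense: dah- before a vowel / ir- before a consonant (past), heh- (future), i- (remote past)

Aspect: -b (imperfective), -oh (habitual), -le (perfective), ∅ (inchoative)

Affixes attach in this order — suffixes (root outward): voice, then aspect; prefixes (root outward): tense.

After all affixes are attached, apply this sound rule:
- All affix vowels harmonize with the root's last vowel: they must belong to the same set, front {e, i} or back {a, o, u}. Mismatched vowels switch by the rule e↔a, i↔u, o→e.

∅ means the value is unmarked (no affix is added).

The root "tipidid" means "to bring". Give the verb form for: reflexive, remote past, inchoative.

itipididi

Attach voice reflexive -u → tipididu.
aspect = inchoative: zero marking, form stays tipididu.
Attach tense remote past i- → itipididu.
Apply vowel harmony: itipididu → itipididi.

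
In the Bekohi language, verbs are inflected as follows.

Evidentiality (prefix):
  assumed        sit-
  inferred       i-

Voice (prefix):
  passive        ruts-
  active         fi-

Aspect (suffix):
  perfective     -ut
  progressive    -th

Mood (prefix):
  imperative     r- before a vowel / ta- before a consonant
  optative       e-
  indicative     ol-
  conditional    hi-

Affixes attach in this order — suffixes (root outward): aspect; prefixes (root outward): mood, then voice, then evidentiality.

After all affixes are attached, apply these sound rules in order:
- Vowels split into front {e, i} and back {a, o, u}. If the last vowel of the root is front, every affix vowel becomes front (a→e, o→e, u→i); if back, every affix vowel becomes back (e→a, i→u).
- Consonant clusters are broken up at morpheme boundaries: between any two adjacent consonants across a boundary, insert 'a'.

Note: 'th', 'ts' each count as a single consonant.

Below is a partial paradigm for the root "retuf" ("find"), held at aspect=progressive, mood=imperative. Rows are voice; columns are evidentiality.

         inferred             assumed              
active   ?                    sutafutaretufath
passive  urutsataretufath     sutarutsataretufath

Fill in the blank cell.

Attach aspect progressive -th → retufth.
Attach mood imperative ta- (before consonant 'r') → taretufth.
Attach voice active fi- → fitaretufth.
Attach evidentiality inferred i- → ifitaretufth.
Apply vowel harmony: ifitaretufth → ufutaretufth.
Apply epenthesis: ufutaretufth → ufutaretufath.

ufutaretufath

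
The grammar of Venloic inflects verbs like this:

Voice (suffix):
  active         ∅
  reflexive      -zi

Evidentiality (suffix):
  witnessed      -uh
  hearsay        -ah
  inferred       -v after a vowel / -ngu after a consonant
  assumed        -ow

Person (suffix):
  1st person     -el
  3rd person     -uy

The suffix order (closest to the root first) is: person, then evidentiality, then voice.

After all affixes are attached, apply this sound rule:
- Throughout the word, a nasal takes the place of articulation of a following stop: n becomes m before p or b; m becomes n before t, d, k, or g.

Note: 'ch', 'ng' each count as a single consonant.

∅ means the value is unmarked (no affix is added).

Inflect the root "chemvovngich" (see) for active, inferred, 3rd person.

chemvovngichuyngu

Attach person 3rd person -uy → chemvovngichuy.
Attach evidentiality inferred -ngu (after consonant 'y') → chemvovngichuyngu.
voice = active: zero marking, form stays chemvovngichuyngu.
Nasal assimilation: no change.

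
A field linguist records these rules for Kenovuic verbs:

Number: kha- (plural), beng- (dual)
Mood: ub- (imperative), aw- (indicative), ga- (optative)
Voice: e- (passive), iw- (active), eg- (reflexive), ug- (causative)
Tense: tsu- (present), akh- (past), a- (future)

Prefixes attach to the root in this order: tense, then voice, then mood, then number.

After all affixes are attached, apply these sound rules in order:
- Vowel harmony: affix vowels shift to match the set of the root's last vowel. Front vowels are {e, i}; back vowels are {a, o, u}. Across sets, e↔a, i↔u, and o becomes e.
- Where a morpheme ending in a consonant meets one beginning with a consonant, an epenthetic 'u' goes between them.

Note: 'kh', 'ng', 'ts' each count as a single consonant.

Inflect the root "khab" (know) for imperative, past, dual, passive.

bangubaakhukhab

Attach tense past akh- → akhkhab.
Attach voice passive e- → eakhkhab.
Attach mood imperative ub- → ubeakhkhab.
Attach number dual beng- → bengubeakhkhab.
Apply vowel harmony: bengubeakhkhab → bangubaakhkhab.
Apply epenthesis: bangubaakhkhab → bangubaakhukhab.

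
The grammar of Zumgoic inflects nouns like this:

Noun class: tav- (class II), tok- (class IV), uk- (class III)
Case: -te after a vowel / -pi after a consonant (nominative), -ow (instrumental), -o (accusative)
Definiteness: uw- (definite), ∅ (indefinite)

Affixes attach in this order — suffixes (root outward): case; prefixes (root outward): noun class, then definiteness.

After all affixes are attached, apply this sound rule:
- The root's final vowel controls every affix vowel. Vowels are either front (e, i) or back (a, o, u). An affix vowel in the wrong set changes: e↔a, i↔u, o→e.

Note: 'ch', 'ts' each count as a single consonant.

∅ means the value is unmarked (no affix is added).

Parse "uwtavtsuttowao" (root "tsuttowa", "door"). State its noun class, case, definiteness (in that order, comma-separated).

Segment: uw-tav-tsuttowa-o.
noun class: tav- → class II.
case: -o → accusative.
definiteness: uw- → definite.

class II, accusative, definite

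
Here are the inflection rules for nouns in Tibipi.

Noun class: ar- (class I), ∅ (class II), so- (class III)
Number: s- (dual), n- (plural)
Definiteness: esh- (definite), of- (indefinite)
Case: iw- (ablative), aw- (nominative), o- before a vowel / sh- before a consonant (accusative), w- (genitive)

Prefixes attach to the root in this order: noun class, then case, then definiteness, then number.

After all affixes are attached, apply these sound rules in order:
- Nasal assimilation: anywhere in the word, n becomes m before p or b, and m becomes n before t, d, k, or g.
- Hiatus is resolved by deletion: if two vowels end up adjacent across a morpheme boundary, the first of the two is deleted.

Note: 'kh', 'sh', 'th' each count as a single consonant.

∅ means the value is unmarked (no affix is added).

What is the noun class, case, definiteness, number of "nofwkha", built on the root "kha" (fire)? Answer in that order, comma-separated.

class II, genitive, indefinite, plural

Segment: n-of-w-kha.
noun class: ∅ → class II.
case: w- → genitive.
definiteness: of- → indefinite.
number: n- → plural.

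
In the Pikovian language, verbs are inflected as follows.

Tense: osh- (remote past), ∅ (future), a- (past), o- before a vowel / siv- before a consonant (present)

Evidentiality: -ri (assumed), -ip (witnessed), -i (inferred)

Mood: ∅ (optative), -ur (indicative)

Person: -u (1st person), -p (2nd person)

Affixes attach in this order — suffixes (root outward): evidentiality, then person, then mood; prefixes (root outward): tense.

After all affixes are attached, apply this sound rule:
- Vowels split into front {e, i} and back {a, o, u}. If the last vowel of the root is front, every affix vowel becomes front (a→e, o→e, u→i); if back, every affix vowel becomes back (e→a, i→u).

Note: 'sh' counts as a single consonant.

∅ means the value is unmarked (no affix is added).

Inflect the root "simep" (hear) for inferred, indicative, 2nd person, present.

Attach evidentiality inferred -i → simepi.
Attach person 2nd person -p → simepip.
Attach tense present siv- (before consonant 's') → sivsimepip.
Attach mood indicative -ur → sivsimepipur.
Apply vowel harmony: sivsimepipur → sivsimepipir.

sivsimepipir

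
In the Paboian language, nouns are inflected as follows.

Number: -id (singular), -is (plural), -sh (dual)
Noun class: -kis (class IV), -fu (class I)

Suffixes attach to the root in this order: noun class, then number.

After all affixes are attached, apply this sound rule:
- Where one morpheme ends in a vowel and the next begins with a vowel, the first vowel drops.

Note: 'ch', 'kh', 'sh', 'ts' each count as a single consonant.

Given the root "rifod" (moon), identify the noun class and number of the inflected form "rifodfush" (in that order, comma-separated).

class I, dual

Segment: rifod-fu-sh.
noun class: -fu → class I.
number: -sh → dual.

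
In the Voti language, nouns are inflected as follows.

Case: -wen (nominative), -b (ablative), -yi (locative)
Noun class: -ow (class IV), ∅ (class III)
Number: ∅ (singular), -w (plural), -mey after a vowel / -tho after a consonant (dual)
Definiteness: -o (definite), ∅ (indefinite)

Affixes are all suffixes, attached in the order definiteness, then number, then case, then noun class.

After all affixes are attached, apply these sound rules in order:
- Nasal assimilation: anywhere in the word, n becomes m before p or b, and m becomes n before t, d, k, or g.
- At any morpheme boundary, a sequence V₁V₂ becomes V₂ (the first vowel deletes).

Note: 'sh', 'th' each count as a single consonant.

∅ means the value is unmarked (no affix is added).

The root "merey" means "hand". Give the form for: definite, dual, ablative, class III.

Attach definiteness definite -o → mereyo.
Attach number dual -mey (after vowel 'o') → mereyomey.
Attach case ablative -b → mereyomeyb.
noun class = class III: zero marking, form stays mereyomeyb.
Nasal assimilation: no change.
Vowel deletion: no change.

mereyomeyb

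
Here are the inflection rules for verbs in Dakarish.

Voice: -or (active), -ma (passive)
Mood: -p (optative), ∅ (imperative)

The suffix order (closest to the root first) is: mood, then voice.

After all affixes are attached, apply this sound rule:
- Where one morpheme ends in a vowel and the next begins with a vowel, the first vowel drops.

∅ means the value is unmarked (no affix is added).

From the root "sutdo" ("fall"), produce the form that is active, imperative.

mood = imperative: zero marking, form stays sutdo.
Attach voice active -or → sutdoor.
Apply vowel deletion: sutdoor → sutdor.

sutdor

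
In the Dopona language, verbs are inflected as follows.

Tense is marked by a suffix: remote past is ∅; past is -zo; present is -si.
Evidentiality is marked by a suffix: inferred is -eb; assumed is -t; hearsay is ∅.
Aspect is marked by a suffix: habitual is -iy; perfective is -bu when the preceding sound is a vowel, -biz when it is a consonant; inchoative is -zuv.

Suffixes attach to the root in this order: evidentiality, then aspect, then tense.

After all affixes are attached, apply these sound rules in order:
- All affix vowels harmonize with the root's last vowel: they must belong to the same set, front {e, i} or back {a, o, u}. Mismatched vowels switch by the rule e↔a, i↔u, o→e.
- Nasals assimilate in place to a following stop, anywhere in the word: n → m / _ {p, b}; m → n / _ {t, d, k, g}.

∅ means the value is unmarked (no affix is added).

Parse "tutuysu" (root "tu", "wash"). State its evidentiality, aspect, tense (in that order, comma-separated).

assumed, habitual, present

Segment: tu-t-iy-si.
evidentiality: -t → assumed.
aspect: -iy → habitual.
tense: -si → present.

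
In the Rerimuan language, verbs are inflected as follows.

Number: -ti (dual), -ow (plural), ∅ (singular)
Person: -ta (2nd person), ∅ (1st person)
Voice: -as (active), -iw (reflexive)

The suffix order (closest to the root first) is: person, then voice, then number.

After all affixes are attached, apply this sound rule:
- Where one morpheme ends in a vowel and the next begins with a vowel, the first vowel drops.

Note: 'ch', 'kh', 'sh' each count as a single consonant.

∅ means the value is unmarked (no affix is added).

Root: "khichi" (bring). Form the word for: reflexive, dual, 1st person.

person = 1st person: zero marking, form stays khichi.
Attach voice reflexive -iw → khichiiw.
Attach number dual -ti → khichiiwti.
Apply vowel deletion: khichiiwti → khichiwti.

khichiwti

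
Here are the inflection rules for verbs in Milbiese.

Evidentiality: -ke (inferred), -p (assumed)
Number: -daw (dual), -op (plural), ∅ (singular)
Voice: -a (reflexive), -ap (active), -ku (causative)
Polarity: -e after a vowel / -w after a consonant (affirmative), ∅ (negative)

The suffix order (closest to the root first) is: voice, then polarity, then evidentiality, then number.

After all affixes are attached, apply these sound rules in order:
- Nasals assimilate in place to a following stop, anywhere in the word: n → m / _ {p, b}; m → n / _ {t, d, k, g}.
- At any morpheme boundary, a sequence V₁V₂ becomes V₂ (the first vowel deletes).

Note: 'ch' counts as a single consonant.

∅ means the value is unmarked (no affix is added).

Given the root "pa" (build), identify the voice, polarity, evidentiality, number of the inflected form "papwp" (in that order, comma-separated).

Segment: pa-ap-w-p.
voice: -ap → active.
polarity: -e/w → affirmative.
evidentiality: -p → assumed.
number: ∅ → singular.

active, affirmative, assumed, singular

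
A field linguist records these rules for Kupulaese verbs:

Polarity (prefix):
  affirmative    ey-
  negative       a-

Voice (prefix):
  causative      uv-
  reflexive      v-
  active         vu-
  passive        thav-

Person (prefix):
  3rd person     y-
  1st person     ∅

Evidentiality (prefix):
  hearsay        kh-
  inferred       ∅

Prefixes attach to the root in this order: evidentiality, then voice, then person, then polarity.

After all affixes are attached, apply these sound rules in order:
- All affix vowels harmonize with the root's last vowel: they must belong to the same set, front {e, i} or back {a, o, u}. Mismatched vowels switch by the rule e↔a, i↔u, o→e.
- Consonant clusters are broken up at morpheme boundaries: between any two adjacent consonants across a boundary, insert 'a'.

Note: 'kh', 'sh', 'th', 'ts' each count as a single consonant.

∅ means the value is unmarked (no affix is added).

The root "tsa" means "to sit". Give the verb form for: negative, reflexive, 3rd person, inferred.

ayavatsa

evidentiality = inferred: zero marking, form stays tsa.
Attach voice reflexive v- → vtsa.
Attach person 3rd person y- → yvtsa.
Attach polarity negative a- → ayvtsa.
Vowel harmony: no change.
Apply epenthesis: ayvtsa → ayavatsa.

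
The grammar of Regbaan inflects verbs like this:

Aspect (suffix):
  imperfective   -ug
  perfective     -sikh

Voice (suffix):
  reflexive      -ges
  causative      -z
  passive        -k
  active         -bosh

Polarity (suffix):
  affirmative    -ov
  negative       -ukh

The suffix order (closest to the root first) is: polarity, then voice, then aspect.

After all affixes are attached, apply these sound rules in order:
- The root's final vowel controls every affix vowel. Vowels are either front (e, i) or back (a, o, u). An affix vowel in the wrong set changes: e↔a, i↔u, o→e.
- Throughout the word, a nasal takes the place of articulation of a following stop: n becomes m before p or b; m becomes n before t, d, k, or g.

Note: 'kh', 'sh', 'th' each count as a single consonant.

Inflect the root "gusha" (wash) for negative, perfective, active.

Attach polarity negative -ukh → gushaukh.
Attach voice active -bosh → gushaukhbosh.
Attach aspect perfective -sikh → gushaukhboshsikh.
Apply vowel harmony: gushaukhboshsikh → gushaukhboshsukh.
Nasal assimilation: no change.

gushaukhboshsukh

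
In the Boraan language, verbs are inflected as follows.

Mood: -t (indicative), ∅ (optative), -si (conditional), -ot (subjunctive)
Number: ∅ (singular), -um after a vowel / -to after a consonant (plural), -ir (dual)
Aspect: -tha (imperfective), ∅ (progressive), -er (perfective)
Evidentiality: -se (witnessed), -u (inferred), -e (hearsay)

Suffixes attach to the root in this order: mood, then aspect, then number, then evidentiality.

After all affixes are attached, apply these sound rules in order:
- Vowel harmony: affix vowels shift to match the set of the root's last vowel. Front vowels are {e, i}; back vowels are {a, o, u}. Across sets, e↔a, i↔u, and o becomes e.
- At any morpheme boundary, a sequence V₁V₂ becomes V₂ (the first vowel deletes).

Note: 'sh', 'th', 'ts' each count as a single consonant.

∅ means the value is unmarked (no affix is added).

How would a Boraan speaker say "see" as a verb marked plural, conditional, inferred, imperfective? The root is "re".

resithimi

Attach mood conditional -si → resi.
Attach aspect imperfective -tha → resitha.
Attach number plural -um (after vowel 'a') → resithaum.
Attach evidentiality inferred -u → resithaumu.
Apply vowel harmony: resithaumu → resitheimi.
Apply vowel deletion: resitheimi → resithimi.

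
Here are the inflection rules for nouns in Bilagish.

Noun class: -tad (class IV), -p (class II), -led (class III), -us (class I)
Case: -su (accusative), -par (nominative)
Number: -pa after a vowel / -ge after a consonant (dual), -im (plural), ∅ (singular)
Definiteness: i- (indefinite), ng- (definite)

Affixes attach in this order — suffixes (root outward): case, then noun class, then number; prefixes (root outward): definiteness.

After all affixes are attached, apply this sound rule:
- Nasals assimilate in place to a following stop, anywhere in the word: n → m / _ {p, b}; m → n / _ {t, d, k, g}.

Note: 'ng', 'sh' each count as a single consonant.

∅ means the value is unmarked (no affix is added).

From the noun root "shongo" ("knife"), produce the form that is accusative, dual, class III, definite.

Attach case accusative -su → shongosu.
Attach noun class class III -led → shongosuled.
Attach number dual -ge (after consonant 'd') → shongosuledge.
Attach definiteness definite ng- → ngshongosuledge.
Nasal assimilation: no change.

ngshongosuledge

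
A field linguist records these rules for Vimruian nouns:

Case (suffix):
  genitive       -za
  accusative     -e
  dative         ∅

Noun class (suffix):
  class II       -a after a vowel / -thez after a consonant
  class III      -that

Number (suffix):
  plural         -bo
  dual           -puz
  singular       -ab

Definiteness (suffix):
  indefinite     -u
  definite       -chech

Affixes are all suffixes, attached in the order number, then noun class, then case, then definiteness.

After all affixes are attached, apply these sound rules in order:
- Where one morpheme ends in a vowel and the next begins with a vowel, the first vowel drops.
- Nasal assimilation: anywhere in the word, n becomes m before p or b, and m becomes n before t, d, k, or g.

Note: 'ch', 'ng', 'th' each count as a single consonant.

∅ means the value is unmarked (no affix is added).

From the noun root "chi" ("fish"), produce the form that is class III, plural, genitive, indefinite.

Attach number plural -bo → chibo.
Attach noun class class III -that → chibothat.
Attach case genitive -za → chibothatza.
Attach definiteness indefinite -u → chibothatzau.
Apply vowel deletion: chibothatzau → chibothatzu.
Nasal assimilation: no change.

chibothatzu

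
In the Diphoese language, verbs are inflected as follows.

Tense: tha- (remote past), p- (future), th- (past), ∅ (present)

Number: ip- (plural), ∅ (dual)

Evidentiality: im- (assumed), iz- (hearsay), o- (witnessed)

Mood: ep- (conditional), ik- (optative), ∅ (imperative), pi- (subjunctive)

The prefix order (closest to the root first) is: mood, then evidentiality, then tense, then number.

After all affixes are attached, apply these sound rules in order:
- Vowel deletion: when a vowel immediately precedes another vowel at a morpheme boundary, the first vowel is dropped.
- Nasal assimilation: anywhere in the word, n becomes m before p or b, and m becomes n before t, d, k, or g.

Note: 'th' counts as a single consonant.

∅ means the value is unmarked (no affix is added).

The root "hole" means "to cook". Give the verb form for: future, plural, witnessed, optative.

Attach mood optative ik- → ikhole.
Attach evidentiality witnessed o- → oikhole.
Attach tense future p- → poikhole.
Attach number plural ip- → ippoikhole.
Apply vowel deletion: ippoikhole → ippikhole.
Nasal assimilation: no change.

ippikhole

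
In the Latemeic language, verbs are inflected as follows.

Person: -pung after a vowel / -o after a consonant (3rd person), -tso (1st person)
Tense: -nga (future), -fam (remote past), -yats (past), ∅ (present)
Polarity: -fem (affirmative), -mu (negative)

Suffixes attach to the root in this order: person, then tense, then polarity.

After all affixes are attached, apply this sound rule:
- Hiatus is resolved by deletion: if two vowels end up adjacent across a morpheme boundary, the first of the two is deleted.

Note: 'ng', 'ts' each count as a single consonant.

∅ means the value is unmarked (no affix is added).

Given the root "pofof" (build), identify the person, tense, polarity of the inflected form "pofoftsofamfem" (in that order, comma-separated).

Segment: pofof-tso-fam-fem.
person: -tso → 1st person.
tense: -fam → remote past.
polarity: -fem → affirmative.

1st person, remote past, affirmative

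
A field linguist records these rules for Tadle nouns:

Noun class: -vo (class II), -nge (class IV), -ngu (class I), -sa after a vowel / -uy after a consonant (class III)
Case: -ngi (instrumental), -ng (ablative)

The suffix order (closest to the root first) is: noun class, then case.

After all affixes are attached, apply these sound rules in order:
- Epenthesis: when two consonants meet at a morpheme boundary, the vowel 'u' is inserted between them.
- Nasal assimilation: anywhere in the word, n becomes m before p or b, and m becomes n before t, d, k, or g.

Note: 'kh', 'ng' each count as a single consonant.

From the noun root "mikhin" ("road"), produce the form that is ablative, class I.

Attach noun class class I -ngu → mikhinngu.
Attach case ablative -ng → mikhinngung.
Apply epenthesis: mikhinngung → mikhinungung.
Nasal assimilation: no change.

mikhinungung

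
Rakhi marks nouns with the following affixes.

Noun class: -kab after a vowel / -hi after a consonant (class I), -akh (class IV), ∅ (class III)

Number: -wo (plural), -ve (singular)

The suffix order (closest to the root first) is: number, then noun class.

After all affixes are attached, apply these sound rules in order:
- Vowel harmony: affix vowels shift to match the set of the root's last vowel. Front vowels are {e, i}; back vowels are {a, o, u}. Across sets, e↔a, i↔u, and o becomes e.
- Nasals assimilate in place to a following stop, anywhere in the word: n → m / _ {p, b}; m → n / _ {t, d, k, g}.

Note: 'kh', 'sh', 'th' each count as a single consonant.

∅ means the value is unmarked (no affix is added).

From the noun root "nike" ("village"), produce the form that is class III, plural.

nikewe

Attach number plural -wo → nikewo.
noun class = class III: zero marking, form stays nikewo.
Apply vowel harmony: nikewo → nikewe.
Nasal assimilation: no change.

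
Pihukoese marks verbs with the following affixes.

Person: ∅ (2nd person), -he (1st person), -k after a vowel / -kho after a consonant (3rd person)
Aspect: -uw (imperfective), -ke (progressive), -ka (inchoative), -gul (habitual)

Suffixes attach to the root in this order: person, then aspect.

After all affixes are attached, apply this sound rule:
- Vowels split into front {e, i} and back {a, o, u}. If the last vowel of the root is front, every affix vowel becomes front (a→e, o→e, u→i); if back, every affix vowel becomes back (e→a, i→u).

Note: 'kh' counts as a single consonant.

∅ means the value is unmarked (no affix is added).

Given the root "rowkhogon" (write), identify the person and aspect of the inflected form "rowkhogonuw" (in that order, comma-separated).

2nd person, imperfective

Segment: rowkhogon-uw.
person: ∅ → 2nd person.
aspect: -uw → imperfective.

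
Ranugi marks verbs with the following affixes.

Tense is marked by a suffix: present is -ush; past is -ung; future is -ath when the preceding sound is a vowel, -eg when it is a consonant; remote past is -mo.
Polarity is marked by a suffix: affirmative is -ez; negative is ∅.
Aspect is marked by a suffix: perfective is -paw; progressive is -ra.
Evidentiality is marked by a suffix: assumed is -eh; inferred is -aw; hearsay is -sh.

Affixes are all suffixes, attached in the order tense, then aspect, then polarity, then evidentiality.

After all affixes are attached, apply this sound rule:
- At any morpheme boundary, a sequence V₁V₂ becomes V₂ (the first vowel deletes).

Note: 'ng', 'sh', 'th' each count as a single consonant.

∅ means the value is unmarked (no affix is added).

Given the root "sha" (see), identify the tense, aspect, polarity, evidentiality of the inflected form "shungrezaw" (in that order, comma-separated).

Segment: sha-ung-ra-ez-aw.
tense: -ung → past.
aspect: -ra → progressive.
polarity: -ez → affirmative.
evidentiality: -aw → inferred.

past, progressive, affirmative, inferred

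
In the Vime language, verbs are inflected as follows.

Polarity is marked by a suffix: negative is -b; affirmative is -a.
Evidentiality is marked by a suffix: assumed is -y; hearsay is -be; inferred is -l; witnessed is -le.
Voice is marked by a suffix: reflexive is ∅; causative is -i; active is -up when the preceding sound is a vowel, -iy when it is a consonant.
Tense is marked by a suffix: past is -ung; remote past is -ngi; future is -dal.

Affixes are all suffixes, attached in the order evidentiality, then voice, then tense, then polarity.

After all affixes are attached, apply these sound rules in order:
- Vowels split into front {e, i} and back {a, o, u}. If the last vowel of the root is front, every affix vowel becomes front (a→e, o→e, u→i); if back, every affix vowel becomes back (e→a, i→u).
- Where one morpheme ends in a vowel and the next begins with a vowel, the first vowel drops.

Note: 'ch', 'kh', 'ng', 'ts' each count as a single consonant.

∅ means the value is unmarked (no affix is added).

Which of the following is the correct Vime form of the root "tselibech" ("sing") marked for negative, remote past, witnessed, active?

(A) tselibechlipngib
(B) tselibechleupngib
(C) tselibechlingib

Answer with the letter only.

A

Attach evidentiality witnessed -le → tselibechle.
Attach voice active -up (after vowel 'e') → tselibechleup.
Attach tense remote past -ngi → tselibechleupngi.
Attach polarity negative -b → tselibechleupngib.
Apply vowel harmony: tselibechleupngib → tselibechleipngib.
Apply vowel deletion: tselibechleipngib → tselibechlipngib.
So the correct form is tselibechlipngib, option (A).
(C) tselibechlingib is wrong: it uses causative instead of active for voice.
(B) tselibechleupngib is wrong: it fails to apply the sound rule(s).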